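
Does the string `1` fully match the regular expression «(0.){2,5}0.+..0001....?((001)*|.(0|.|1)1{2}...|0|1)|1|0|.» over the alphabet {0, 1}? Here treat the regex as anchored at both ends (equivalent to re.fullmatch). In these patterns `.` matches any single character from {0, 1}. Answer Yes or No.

Yes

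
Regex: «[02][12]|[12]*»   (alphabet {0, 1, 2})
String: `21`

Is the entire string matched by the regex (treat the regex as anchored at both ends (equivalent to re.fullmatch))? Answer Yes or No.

Yes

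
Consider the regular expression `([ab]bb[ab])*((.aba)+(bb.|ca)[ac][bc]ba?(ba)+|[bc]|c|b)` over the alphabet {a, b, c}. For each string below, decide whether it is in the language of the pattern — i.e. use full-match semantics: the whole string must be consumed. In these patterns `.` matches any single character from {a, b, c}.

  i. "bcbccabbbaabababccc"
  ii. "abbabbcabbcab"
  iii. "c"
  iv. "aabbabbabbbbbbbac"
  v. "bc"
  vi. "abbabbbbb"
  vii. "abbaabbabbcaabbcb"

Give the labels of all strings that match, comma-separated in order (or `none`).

iii, vi

i → no match
ii → no match
iii → match
iv → no match
v → no match
vi → match
vii → no match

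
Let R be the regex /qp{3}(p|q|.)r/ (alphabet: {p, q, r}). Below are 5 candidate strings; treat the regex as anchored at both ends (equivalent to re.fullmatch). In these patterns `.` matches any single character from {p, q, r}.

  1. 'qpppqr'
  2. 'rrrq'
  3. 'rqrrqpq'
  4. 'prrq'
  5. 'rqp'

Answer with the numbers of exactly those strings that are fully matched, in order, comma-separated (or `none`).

1

1. 'qpppqr' → match
2. 'rrrq' → no match — must start with 'qp'
3. 'rqrrqpq' → no match — must start with 'qp'
4. 'prrq' → no match — must start with 'qp'
5. 'rqp' → no match — must start with 'qp'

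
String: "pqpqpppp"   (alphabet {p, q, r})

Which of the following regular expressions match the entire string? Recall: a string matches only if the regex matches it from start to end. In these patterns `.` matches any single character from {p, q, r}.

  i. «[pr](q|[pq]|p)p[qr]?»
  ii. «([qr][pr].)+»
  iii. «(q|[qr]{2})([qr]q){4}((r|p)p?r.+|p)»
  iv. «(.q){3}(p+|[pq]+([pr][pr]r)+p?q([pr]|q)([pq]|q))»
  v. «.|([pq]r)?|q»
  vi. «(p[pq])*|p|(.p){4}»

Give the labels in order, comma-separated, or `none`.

i → no match
ii → no match
iii → no match
iv → no match
v → no match
vi → match

vi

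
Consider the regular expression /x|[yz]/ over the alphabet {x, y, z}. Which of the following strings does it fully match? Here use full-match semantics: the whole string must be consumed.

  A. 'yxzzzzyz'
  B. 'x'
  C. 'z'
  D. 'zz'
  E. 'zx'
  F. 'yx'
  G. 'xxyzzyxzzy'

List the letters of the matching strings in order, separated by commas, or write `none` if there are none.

A → no match
B → match
C → match
D → no match
E → no match
F → no match
G → no match

B, C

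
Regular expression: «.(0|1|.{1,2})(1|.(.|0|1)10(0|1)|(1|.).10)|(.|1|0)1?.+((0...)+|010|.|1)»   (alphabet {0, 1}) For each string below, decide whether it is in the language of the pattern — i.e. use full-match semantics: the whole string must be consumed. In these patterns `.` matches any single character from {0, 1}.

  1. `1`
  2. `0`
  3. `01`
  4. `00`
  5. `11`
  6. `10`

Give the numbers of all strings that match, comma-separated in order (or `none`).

1 → no match
2 → no match
3 → no match
4 → no match
5 → no match
6 → no match

none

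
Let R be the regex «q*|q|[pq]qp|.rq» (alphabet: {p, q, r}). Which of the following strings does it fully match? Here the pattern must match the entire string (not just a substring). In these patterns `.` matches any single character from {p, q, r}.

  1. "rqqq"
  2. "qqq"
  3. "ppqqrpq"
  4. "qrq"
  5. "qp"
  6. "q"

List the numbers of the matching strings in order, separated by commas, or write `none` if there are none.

1 → no match
2 → match
3 → no match
4 → match
5 → no match
6 → match

2, 4, 6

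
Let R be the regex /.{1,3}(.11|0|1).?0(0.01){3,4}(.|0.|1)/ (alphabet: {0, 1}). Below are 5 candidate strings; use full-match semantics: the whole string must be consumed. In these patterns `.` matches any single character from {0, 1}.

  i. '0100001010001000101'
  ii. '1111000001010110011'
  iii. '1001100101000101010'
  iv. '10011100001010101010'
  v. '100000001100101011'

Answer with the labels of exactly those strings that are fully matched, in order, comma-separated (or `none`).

i, iii, iv

i → match
ii → no match
iii → match
iv → match
v → no match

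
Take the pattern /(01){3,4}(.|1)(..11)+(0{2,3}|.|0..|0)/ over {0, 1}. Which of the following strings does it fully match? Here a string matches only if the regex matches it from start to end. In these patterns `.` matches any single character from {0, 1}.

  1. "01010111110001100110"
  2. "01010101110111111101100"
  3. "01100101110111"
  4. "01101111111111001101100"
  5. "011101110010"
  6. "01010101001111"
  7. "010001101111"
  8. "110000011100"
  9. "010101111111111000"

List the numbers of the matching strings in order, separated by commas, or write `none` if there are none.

2, 6, 9

1 → no match
2 → match
3 → no match
4 → no match
5 → no match
6 → match
7 → no match
8 → no match — must start with "01"
9 → match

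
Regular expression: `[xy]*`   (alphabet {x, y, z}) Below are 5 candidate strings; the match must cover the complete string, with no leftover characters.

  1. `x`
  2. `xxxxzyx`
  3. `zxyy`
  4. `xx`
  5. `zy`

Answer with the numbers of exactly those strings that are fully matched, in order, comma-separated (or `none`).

1, 4

1 → match
2 → no match
3 → no match
4 → match
5 → no match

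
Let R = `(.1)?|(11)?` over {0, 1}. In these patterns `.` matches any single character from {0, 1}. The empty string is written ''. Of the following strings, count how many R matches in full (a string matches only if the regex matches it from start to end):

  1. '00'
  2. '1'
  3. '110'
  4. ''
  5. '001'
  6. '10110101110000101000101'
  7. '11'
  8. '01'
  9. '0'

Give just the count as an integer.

1 → no match
2 → no match
3 → no match
4 → match
5 → no match
6 → no match
7 → match
8 → match
9 → no match
Total matched: 3

3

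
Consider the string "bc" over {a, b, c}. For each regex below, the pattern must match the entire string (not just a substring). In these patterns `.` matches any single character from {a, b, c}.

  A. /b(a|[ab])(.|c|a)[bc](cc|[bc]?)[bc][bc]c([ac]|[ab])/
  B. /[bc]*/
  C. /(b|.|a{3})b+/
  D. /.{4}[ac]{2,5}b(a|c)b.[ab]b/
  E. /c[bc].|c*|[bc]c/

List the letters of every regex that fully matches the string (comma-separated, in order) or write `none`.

A → no match
B → match
C → no match — must end with "b"
D → no match — must end with "b"
E → match

B, E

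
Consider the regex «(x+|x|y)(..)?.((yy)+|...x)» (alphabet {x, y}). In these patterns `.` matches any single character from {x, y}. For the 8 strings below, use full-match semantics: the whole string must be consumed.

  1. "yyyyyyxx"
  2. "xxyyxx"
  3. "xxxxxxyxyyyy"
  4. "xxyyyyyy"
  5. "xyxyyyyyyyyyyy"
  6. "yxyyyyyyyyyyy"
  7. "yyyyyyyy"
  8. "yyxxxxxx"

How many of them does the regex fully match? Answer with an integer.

7

1 → match
2 → match
3 → match
4 → match
5 → match
6 → no match
7 → match
8 → match
Total matched: 7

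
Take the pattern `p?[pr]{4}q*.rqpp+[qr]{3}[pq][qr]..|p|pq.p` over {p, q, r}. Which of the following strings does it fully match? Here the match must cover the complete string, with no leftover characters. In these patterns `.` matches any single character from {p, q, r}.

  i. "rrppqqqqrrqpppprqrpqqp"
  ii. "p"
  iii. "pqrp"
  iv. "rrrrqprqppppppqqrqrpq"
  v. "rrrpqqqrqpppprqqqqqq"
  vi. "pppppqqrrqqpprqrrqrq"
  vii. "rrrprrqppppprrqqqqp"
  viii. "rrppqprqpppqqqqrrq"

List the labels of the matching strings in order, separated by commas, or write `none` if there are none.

i → match
ii → match
iii → match
iv → match
v → match
vi → no match
vii → match
viii → match

i, ii, iii, iv, v, vii, viii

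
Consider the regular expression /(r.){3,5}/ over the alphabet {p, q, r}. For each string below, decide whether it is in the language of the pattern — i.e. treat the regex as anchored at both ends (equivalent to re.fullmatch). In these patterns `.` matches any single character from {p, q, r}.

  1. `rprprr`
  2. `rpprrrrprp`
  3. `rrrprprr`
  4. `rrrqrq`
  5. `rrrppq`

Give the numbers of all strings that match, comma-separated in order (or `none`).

1, 3, 4

1. `rprprr` → match
2. `rpprrrrprp` → no match
3. `rrrprprr` → match
4. `rrrqrq` → match
5. `rrrppq` → no match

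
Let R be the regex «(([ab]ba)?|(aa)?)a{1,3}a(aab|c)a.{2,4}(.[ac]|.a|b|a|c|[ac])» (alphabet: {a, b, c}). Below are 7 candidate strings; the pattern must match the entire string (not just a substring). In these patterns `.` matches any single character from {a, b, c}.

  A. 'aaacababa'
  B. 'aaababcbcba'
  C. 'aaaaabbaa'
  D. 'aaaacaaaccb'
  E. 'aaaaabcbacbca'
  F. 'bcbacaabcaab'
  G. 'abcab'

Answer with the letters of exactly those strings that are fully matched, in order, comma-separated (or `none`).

A → match
B → no match
C → no match
D → match
E → no match
F → no match
G → no match

A, D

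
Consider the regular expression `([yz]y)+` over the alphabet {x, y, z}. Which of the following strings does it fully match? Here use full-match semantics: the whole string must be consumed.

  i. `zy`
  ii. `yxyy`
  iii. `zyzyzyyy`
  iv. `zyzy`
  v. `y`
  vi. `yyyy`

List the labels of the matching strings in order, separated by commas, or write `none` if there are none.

i, iii, iv, vi

i → match
ii → no match
iii → match
iv → match
v → no match
vi → match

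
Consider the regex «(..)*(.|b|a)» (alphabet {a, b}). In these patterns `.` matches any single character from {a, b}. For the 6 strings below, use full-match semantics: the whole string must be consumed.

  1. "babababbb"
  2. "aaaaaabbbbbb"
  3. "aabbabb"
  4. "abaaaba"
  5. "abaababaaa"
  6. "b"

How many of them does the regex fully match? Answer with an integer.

1 → match
2 → no match
3 → match
4 → match
5 → no match
6 → match
Total matched: 4

4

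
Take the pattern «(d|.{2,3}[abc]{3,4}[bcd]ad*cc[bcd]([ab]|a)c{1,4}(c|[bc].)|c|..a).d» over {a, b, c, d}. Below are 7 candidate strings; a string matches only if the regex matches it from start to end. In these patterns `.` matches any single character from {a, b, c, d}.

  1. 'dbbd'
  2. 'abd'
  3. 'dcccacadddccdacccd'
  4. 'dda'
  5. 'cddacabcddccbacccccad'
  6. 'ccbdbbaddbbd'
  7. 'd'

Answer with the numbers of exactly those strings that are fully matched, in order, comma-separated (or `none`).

3

1. 'dbbd' → no match
2. 'abd' → no match
3 → match
4. 'dda' → no match — must end with 'd'
5 → no match
6. 'ccbdbbaddbbd' → no match
7. 'd' → no match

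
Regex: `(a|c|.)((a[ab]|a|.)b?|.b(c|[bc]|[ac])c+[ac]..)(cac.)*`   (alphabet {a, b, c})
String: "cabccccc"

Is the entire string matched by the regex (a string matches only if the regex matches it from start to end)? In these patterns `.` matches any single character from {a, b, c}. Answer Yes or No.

Yes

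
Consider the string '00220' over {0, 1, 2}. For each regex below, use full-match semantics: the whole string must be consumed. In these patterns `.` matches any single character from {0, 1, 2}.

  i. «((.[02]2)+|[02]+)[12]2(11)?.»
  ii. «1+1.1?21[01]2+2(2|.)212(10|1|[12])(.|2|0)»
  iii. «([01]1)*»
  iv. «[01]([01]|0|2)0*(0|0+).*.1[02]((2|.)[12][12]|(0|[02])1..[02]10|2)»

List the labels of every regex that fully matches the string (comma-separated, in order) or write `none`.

i → match
ii → no match — must start with '1'
iii → no match
iv → no match

i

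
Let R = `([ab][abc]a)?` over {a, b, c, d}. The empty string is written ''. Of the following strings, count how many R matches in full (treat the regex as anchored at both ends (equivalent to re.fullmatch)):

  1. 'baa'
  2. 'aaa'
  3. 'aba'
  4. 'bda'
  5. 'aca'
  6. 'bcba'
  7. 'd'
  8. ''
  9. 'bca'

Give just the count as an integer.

1 → match
2 → match
3 → match
4 → no match
5 → match
6 → no match
7 → no match
8 → match
9 → match
Total matched: 6

6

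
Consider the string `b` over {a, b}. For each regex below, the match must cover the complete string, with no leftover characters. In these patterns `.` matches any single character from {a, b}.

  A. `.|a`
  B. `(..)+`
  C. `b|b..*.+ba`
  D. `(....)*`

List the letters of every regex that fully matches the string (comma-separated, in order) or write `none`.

A, C

A → match
B → no match
C → match
D → no match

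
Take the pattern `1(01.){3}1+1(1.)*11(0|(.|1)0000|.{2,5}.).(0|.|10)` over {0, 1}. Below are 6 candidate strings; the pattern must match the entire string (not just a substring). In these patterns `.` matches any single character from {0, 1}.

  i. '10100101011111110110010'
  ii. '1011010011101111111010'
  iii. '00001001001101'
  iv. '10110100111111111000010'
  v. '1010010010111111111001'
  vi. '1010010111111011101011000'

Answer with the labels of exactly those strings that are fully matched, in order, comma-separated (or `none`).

iv, v

i → no match
ii → no match
iii → no match — must start with '101'
iv → match
v → match
vi → no match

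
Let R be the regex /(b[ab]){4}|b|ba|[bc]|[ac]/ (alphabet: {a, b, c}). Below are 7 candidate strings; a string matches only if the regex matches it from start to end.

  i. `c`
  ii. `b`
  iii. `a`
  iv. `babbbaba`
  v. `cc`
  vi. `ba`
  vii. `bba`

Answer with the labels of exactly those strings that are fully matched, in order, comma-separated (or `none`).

i, ii, iii, iv, vi

i → match
ii → match
iii → match
iv → match
v → no match
vi → match
vii → no match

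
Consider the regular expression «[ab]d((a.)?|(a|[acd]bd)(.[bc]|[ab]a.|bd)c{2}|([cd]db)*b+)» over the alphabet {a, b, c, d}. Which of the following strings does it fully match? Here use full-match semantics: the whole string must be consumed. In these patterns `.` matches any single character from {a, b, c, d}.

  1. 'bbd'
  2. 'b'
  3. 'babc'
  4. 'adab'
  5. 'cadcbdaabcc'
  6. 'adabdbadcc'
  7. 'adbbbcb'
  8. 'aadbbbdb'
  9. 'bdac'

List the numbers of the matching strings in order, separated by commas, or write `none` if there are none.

1 → no match
2 → no match
3 → no match
4 → match
5 → no match
6 → match
7 → no match
8 → no match
9 → match

4, 6, 9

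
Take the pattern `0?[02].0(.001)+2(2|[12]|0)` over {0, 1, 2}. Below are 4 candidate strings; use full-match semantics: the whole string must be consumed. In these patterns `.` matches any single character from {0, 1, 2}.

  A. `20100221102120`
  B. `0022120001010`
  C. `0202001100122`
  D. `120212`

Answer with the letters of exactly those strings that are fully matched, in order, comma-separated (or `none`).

A → no match
B → no match
C → match
D. `120212` → no match

C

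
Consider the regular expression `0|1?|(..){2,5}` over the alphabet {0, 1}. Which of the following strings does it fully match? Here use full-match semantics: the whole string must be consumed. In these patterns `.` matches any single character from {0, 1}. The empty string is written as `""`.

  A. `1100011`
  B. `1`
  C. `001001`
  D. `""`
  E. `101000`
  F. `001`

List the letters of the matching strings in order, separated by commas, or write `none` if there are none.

B, C, D, E

A → no match
B → match
C → match
D → match
E → match
F → no match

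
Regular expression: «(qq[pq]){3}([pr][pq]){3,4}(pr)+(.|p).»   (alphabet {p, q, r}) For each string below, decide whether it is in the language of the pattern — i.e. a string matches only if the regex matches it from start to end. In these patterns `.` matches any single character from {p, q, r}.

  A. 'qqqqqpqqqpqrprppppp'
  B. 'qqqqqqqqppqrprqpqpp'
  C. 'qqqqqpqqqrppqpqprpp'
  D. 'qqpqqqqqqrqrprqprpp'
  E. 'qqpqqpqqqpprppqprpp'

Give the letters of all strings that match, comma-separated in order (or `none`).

C, D, E

A → no match
B → no match
C → match
D → match
E → match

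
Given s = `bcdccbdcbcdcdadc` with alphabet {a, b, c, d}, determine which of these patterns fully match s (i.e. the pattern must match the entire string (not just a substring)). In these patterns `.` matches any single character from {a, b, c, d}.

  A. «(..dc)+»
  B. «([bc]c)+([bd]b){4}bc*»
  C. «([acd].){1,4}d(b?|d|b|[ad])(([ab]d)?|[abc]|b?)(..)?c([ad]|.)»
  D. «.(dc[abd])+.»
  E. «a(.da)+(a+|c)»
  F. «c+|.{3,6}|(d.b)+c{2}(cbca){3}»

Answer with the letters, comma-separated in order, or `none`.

A

A → match
B → no match
C → no match
D → no match
E → no match — must start with `a`
F → no match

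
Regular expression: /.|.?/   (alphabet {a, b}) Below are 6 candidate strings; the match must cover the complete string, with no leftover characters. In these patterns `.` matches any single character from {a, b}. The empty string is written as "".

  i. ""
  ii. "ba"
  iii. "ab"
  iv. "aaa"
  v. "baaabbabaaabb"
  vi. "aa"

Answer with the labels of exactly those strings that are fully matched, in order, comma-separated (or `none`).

i

i → match
ii → no match
iii → no match
iv → no match
v → no match
vi → no match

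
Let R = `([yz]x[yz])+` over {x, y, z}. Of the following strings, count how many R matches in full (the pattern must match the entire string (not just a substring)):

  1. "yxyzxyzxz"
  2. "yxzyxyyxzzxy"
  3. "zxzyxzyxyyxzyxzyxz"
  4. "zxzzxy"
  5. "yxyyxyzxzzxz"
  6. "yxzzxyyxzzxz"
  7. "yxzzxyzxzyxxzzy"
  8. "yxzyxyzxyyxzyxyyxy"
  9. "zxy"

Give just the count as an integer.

1 → match
2 → match
3 → match
4 → match
5 → match
6 → match
7 → no match
8 → match
9 → match
Total matched: 8

8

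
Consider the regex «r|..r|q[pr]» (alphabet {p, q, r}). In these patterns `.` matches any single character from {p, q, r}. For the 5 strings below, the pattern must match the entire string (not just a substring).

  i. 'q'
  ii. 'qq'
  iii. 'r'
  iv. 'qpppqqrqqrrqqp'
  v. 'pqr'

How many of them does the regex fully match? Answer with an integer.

i → no match
ii → no match
iii → match
iv → no match
v → match
Total matched: 2

2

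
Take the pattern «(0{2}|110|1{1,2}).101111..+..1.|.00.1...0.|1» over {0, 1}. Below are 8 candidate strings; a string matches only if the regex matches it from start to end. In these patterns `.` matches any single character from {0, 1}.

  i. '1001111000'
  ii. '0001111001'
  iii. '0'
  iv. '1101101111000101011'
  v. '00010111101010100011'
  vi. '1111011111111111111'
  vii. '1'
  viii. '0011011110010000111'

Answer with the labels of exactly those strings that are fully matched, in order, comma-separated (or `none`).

i, ii, iv, v, vi, vii, viii

i → match
ii → match
iii → no match
iv → match
v → match
vi → match
vii → match
viii → match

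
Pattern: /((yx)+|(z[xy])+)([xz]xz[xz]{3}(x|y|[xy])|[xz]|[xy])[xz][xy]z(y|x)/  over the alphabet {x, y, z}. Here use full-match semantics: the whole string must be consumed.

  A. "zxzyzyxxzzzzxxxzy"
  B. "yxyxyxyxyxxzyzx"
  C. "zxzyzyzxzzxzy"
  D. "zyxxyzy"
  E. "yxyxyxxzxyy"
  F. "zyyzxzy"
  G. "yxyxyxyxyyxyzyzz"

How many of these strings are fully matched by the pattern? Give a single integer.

5

A → match
B → match
C → match
D → match
E → no match
F → match
G → no match
Total matched: 5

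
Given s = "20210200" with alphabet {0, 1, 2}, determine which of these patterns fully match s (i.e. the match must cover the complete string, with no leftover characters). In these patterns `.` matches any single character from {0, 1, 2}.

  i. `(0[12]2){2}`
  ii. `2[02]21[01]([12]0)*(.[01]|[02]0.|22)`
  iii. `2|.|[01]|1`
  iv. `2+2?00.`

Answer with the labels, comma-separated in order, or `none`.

i → no match — must start with "0"
ii → match
iii → no match
iv → no match

ii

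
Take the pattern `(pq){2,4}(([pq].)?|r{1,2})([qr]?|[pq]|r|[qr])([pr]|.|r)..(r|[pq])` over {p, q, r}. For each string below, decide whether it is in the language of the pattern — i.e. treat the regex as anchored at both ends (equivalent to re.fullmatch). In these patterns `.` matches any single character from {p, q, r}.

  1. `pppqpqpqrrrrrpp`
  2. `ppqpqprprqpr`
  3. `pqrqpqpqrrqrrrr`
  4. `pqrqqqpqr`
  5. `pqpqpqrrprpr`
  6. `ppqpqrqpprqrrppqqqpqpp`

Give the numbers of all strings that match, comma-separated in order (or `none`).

1 → no match — must start with `pq`
2 → no match — must start with `pq`
3 → no match
4 → no match
5 → match
6 → no match — must start with `pq`

5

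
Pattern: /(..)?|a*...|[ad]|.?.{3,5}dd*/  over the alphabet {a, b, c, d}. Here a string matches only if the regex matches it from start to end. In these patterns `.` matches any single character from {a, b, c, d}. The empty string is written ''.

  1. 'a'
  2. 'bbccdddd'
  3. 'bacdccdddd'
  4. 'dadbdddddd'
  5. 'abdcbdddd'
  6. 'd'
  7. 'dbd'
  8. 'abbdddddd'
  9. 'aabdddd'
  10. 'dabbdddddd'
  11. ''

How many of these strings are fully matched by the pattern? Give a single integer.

11

1. 'a' → match
2. 'bbccdddd' → match
3. 'bacdccdddd' → match
4. 'dadbdddddd' → match
5. 'abdcbdddd' → match
6. 'd' → match
7. 'dbd' → match
8. 'abbdddddd' → match
9. 'aabdddd' → match
10. 'dabbdddddd' → match
11. '' → match
Total matched: 11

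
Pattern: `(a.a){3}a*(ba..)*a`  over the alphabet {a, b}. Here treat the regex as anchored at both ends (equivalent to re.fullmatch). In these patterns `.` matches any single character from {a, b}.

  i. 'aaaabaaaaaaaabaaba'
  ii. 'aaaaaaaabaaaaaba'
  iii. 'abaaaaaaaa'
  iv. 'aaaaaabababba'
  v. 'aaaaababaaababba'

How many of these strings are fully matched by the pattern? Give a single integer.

i → match
ii → no match
iii → match
iv → no match
v → no match
Total matched: 2

2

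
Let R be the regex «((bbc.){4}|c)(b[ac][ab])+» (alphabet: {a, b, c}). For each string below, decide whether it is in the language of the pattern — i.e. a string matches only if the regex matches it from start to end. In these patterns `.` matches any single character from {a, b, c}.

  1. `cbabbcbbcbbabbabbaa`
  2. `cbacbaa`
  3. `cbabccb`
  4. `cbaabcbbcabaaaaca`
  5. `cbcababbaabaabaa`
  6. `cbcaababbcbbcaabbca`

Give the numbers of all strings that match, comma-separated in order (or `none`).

1, 5

1 → match
2. `cbacbaa` → no match
3. `cbabccb` → no match
4 → no match
5 → match
6 → no match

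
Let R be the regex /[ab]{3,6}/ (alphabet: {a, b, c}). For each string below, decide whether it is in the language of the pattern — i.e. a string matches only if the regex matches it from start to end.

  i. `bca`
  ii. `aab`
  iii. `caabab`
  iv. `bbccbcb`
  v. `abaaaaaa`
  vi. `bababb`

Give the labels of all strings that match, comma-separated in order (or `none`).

ii, vi

i. `bca` → no match
ii. `aab` → match
iii. `caabab` → no match
iv. `bbccbcb` → no match
v. `abaaaaaa` → no match
vi. `bababb` → match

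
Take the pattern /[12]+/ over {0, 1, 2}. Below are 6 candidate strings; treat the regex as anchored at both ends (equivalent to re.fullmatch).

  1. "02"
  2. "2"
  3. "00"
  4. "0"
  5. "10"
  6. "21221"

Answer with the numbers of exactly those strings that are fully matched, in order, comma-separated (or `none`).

1 → no match
2 → match
3 → no match
4 → no match
5 → no match
6 → match

2, 6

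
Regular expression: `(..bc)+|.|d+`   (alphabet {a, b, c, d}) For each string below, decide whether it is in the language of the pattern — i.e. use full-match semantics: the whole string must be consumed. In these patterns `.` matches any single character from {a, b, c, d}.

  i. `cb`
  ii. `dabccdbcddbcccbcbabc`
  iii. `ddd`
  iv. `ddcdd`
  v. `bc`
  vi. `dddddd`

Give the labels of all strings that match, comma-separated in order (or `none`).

i → no match
ii → match
iii → match
iv → no match
v → no match
vi → match

ii, iii, vi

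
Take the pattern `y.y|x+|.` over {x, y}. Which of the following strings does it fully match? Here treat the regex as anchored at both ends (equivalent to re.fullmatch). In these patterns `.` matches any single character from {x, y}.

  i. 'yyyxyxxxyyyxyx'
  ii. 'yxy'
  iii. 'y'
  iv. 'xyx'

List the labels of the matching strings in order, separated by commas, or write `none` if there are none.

ii, iii

i → no match
ii → match
iii → match
iv → no match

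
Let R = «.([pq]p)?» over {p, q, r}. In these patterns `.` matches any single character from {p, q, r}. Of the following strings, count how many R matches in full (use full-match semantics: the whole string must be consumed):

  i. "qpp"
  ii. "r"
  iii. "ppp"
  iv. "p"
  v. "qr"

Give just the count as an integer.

i → match
ii → match
iii → match
iv → match
v → no match
Total matched: 4

4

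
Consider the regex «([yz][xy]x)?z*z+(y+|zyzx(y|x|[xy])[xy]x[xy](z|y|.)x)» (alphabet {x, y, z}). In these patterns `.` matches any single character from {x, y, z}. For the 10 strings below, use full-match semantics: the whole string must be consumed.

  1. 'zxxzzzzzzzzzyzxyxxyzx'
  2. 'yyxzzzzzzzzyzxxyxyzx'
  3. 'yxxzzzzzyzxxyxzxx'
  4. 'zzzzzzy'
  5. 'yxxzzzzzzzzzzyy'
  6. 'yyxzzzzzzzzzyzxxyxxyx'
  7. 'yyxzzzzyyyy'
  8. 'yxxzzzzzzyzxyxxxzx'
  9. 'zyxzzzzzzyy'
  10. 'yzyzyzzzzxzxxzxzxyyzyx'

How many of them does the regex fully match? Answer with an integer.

1 → match
2 → match
3 → no match
4 → match
5 → match
6 → match
7 → match
8 → match
9 → match
10 → no match
Total matched: 8

8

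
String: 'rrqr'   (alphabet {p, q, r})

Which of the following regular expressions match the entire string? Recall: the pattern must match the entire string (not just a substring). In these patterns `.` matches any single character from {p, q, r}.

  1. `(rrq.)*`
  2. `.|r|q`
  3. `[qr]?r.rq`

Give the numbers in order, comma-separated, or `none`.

1 → match
2 → no match
3 → no match — must end with 'rq'

1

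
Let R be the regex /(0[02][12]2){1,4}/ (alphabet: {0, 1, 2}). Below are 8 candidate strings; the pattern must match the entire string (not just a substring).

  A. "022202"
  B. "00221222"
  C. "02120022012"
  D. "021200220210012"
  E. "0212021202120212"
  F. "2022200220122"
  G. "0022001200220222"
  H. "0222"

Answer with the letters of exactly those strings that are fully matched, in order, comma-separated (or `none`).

A → no match
B → no match
C → no match
D → no match
E → match
F → no match — must start with "0"
G → match
H → match

E, G, H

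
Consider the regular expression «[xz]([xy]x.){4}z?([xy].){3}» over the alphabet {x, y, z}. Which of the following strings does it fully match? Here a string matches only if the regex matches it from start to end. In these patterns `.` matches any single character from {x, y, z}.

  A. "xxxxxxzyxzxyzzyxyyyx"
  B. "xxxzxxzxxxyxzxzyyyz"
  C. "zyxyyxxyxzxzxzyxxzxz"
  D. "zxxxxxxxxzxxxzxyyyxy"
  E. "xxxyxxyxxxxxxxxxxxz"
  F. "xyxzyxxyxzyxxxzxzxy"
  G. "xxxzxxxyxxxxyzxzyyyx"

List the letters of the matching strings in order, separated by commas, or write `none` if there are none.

A → no match
B → match
C → no match
D → match
E → match
F → match
G → match

B, D, E, F, G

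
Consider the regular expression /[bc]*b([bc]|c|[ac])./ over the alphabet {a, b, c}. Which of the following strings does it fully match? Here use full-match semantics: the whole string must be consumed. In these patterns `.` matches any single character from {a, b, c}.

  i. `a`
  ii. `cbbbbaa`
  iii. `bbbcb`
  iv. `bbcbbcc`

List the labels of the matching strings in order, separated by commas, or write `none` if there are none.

ii, iii, iv

i → no match
ii → match
iii → match
iv → match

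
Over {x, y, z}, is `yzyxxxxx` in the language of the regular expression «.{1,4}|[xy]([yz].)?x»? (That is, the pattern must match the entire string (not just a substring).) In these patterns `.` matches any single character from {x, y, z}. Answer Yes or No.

No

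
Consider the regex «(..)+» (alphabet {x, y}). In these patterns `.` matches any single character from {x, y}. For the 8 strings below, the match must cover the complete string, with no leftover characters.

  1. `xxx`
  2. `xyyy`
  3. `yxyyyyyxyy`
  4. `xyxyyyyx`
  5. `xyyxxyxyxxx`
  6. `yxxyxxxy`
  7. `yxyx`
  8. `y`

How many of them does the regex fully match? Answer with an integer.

1 → no match
2 → match
3 → match
4 → match
5 → no match
6 → match
7 → match
8 → no match
Total matched: 5

5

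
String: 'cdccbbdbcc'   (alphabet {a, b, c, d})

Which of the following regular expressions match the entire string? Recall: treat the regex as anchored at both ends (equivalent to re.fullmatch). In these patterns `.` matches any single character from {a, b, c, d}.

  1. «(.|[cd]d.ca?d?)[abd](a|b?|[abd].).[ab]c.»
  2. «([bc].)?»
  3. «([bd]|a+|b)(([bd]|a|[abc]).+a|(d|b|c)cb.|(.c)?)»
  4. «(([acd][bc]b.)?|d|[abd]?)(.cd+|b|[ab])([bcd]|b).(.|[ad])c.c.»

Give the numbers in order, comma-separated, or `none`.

1 → match
2 → no match
3 → no match
4 → no match

1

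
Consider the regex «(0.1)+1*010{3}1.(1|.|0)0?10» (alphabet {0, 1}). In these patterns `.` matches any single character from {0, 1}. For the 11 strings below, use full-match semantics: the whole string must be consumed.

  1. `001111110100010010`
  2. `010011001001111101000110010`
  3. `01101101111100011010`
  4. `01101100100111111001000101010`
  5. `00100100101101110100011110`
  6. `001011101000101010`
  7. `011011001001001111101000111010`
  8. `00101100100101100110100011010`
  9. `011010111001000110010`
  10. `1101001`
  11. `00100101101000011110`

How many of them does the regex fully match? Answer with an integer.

5

1 → match
2 → no match
3 → no match
4 → no match
5 → match
6 → match
7 → match
8 → match
9 → no match
10 → no match — must start with `0`
11 → no match
Total matched: 5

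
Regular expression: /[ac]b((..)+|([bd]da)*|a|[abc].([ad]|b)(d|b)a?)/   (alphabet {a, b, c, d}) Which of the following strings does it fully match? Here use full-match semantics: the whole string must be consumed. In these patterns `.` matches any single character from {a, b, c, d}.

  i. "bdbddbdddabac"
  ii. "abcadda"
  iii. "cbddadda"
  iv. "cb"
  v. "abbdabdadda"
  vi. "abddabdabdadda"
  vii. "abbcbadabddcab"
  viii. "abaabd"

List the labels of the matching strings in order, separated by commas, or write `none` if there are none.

i → no match
ii → match
iii → match
iv → match
v → match
vi → match
vii → match
viii → match

ii, iii, iv, v, vi, vii, viii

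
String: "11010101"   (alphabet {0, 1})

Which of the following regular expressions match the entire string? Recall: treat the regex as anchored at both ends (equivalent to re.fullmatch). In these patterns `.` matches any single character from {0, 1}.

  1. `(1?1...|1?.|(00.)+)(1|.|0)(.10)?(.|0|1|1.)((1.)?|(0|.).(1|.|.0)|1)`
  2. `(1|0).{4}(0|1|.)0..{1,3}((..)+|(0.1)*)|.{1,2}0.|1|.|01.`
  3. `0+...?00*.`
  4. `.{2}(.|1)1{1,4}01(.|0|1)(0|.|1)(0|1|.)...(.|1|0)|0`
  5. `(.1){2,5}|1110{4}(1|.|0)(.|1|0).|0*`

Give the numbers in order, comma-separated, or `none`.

1 → match
2 → no match
3 → no match — must start with "0"
4 → no match
5 → match

1, 5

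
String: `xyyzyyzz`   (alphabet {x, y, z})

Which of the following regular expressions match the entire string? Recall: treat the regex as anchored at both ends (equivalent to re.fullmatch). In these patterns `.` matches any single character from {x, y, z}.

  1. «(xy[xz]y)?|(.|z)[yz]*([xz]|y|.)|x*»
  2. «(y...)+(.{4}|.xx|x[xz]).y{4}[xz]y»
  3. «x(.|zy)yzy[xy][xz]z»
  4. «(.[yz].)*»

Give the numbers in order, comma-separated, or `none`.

1 → match
2 → no match — must start with `y`
3 → match
4 → no match

1, 3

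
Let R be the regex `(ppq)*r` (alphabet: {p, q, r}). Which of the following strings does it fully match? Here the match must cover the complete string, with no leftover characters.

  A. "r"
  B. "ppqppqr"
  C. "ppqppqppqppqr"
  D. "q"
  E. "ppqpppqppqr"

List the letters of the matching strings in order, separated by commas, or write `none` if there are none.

A → match
B → match
C → match
D → no match — must end with "r"
E → no match

A, B, C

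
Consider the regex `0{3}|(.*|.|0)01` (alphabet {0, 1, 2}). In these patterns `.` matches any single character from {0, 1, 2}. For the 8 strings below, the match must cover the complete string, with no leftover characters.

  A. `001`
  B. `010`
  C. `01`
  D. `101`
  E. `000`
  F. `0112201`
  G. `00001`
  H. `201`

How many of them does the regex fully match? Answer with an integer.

7

A. `001` → match
B. `010` → no match
C. `01` → match
D. `101` → match
E. `000` → match
F. `0112201` → match
G. `00001` → match
H. `201` → match
Total matched: 7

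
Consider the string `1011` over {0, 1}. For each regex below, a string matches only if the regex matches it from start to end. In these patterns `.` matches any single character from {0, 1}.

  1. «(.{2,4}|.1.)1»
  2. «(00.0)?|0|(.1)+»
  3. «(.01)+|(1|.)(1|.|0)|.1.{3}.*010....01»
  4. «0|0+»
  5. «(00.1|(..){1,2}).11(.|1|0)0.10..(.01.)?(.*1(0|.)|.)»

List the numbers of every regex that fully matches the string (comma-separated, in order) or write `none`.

1 → match
2 → no match
3 → no match
4 → no match — must start with `0`
5 → no match

1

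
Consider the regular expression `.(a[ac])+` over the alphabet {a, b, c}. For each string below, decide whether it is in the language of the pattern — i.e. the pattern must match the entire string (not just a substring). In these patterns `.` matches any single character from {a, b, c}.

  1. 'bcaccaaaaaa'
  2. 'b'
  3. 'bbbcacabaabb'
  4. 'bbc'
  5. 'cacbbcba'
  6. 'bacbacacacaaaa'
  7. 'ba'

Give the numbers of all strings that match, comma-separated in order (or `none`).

none

1. 'bcaccaaaaaa' → no match
2. 'b' → no match
3. 'bbbcacabaabb' → no match
4. 'bbc' → no match
5. 'cacbbcba' → no match
6 → no match
7. 'ba' → no match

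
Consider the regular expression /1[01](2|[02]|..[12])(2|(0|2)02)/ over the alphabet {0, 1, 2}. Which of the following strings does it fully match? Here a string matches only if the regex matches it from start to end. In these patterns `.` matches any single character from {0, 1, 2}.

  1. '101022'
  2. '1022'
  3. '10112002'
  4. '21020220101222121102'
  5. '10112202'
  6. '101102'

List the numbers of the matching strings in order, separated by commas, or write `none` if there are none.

1 → match
2 → match
3 → match
4 → no match — must start with '1'
5 → match
6 → no match

1, 2, 3, 5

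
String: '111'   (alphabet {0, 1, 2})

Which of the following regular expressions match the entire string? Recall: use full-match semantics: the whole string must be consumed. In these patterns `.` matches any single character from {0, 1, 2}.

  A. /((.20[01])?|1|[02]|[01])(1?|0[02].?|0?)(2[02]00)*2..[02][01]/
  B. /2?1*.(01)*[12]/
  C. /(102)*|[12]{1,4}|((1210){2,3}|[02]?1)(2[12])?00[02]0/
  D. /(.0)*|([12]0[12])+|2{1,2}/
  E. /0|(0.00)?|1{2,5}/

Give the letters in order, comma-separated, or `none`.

B, C, E

A → no match
B → match
C → match
D → no match
E → match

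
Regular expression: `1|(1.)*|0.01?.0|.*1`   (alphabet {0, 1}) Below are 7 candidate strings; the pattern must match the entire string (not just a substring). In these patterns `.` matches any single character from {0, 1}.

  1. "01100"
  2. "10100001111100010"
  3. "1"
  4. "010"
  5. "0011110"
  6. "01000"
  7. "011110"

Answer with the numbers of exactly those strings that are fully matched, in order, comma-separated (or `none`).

1. "01100" → no match
2 → no match
3. "1" → match
4. "010" → no match
5. "0011110" → no match
6. "01000" → match
7. "011110" → no match

3, 6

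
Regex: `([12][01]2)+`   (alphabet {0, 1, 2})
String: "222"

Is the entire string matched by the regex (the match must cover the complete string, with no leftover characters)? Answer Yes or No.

No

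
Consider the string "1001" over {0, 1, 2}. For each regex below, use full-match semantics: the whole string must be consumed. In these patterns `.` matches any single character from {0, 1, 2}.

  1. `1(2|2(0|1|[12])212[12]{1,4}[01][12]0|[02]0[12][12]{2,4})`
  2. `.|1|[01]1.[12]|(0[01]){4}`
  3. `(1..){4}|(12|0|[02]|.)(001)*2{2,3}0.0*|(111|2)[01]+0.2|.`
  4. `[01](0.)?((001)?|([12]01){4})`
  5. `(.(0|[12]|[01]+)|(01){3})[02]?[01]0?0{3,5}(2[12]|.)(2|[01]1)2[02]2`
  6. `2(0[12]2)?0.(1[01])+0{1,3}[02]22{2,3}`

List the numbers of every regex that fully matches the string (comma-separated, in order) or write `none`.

1 → no match
2 → no match
3 → no match
4 → match
5 → no match — must end with "2"
6 → no match — must start with "2"

4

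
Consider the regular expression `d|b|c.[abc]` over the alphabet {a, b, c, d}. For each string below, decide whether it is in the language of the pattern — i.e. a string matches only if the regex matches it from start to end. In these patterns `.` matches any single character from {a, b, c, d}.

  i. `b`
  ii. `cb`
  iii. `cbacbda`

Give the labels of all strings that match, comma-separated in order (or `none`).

i → match
ii → no match
iii → no match

i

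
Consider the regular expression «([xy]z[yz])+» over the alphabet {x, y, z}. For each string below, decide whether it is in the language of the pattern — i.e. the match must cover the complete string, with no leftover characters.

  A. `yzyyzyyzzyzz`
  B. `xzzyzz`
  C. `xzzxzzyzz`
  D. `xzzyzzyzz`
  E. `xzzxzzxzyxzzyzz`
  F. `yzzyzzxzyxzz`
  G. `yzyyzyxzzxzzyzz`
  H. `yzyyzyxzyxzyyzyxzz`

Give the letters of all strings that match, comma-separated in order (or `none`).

A → match
B → match
C → match
D → match
E → match
F → match
G → match
H → match

A, B, C, D, E, F, G, H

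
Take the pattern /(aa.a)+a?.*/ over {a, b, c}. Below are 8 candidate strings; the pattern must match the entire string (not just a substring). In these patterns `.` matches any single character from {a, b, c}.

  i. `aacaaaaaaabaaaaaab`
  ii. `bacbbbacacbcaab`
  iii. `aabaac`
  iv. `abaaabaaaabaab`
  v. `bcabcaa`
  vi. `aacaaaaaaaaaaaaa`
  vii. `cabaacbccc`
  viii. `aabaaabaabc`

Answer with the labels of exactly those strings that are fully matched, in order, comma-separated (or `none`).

i, iii, vi, viii

i → match
ii → no match — must start with `aa`
iii. `aabaac` → match
iv → no match — must start with `aa`
v. `bcabcaa` → no match — must start with `aa`
vi → match
vii. `cabaacbccc` → no match — must start with `aa`
viii. `aabaaabaabc` → match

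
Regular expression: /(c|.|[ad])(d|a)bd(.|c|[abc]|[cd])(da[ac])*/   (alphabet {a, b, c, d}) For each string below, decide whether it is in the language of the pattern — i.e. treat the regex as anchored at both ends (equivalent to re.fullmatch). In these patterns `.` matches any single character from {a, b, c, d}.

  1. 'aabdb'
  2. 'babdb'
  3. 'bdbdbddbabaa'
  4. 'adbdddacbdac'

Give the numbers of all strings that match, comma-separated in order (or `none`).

1, 2

1 → match
2 → match
3 → no match
4 → no match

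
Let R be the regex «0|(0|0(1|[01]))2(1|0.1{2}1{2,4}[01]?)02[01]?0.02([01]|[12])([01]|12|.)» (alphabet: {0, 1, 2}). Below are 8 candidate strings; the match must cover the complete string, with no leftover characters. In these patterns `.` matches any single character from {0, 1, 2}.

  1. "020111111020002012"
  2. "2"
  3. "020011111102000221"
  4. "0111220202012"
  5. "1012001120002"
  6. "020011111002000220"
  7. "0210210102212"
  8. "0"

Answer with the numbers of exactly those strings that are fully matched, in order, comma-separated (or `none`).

1, 3, 6, 7, 8

1 → match
2 → no match — must start with "0"
3 → match
4 → no match
5 → no match — must start with "0"
6 → match
7 → match
8 → match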